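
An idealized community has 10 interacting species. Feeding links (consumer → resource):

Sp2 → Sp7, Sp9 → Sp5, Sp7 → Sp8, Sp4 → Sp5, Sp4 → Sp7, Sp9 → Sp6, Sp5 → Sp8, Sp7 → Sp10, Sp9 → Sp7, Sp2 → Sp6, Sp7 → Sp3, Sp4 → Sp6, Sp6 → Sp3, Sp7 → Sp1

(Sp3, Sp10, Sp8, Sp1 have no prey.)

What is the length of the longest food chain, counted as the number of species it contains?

3 species

One longest chain: Sp3 → Sp7 → Sp4.
It has 3 species and 2 links.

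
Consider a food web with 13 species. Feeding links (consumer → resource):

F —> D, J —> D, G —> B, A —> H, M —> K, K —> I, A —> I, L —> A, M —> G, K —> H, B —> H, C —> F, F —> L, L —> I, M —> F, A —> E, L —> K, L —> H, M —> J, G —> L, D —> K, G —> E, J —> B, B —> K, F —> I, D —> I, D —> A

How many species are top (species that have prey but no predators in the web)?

Top species (has prey, but nothing eats it): C, M.
Count: 2.

2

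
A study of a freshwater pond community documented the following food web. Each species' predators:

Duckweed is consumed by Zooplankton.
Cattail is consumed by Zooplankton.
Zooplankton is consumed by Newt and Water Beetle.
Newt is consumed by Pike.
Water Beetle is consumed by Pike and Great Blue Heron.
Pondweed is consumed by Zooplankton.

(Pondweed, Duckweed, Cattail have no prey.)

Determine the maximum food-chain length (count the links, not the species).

3 links

One longest chain: Pondweed → Zooplankton → Water Beetle → Great Blue Heron.
It has 4 species and 3 links.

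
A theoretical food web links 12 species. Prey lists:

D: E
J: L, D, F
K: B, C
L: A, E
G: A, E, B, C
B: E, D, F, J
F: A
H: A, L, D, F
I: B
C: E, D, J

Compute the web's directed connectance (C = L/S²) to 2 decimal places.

The web has S = 12 species and L = 25 feeding links.
C = L / S² = 25 / 144 = 0.1736 ≈ 0.17.

C = 0.17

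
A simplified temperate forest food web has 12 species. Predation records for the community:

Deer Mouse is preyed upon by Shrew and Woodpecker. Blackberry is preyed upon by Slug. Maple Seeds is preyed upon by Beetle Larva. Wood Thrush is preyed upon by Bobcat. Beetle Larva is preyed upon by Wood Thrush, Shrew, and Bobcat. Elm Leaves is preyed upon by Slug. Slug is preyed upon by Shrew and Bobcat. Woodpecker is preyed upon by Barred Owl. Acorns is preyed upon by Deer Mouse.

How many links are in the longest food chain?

One longest chain: Acorns → Deer Mouse → Woodpecker → Barred Owl.
It has 4 species and 3 links.

3 links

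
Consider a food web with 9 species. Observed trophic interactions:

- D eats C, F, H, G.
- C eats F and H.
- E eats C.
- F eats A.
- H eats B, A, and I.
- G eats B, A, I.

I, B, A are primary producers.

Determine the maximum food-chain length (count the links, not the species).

One longest chain: I → H → C → D.
It has 4 species and 3 links.

3 links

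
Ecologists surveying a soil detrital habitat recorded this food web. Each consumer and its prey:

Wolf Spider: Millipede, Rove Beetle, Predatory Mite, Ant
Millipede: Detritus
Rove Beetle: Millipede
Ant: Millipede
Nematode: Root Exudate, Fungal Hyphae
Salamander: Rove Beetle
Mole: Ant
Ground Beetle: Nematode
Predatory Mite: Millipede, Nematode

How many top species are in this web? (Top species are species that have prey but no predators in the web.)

Top species (has prey, but nothing eats it): Ground Beetle, Mole, Salamander, Wolf Spider.
Count: 4.

4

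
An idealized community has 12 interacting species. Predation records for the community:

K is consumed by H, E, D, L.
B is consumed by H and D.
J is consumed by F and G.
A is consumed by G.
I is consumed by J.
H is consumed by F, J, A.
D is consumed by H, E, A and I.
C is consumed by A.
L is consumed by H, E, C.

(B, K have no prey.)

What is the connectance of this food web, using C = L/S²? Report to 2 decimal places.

The web has S = 12 species and L = 21 feeding links.
C = L / S² = 21 / 144 = 0.1458 ≈ 0.15.

C = 0.15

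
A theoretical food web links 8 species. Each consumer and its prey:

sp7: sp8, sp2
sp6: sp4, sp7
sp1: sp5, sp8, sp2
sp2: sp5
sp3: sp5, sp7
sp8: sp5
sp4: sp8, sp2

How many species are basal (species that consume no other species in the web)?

Basal species (no prey listed): sp5.
Count: 1.

1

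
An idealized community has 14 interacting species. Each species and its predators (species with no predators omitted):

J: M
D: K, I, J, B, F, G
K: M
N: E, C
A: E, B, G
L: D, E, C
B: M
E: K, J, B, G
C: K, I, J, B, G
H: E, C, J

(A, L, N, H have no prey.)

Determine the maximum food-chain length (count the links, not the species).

One longest chain: L → D → J → M.
It has 4 species and 3 links.

3 links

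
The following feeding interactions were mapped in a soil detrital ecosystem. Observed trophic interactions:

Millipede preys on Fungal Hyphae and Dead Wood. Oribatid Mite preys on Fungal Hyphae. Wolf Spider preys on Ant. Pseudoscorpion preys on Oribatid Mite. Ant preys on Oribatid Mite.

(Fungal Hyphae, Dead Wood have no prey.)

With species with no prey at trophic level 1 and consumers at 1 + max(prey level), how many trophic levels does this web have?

4

Basal resources (level 1): Fungal Hyphae, Dead Wood.
Fungal Hyphae → Oribatid Mite → Ant → Wolf Spider gives Wolf Spider level 4.
No species has a prey at level 4, so no species reaches level 5.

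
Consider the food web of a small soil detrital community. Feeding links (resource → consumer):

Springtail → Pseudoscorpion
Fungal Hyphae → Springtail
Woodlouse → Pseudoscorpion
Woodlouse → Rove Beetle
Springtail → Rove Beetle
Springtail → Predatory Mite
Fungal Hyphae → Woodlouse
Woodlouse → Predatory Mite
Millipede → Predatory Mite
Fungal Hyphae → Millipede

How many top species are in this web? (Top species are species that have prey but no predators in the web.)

3

Top species (has prey, but nothing eats it): Pseudoscorpion, Predatory Mite, Rove Beetle.
Count: 3.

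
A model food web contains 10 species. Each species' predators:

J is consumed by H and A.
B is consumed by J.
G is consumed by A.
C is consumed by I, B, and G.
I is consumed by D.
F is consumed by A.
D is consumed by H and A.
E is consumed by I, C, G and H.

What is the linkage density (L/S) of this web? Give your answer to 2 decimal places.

There are L = 15 links among S = 10 species.
L/S = 15/10 = 1.5000 ≈ 1.50.

L/S = 1.50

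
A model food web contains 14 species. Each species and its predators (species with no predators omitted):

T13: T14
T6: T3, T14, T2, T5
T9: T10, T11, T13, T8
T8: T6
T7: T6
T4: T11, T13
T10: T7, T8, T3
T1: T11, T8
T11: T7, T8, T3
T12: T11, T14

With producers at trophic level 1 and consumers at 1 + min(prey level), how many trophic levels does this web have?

4

Producers (level 1): T4, T1, T12, T9.
Following each consumer down to its lowest-level prey: T1 → T8 → T6 → T5 (levels 1 through 4).
All prey of T5 (T6 3) are at level 3 or above, so T5 is at level 1 + 3 = 4.
Every consumer has at least one prey at level 3 or below, so none exceeds level 4.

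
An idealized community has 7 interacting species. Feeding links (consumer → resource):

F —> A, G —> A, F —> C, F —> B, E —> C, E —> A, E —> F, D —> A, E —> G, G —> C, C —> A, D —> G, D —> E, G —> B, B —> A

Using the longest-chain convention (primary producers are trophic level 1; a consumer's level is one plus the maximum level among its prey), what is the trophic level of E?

Trophic level 4

A is a producer → level 1.
B eats A → level 2.
G eats B (level 2); other prey at levels: A 1, C 2 → level 3.
E eats G (level 3); other prey at levels: A 1, C 2, F 3 → level 4.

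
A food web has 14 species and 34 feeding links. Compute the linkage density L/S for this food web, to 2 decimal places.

L/S = 2.43

There are L = 34 links among S = 14 species.
L/S = 34/14 = 2.4286 ≈ 2.43.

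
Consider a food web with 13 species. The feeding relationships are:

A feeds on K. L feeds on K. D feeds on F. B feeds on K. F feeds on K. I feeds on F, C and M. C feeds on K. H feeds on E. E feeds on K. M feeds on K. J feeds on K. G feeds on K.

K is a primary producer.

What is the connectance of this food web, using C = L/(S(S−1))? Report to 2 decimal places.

The web has S = 13 species and L = 14 feeding links.
C = L / (S(S−1)) = 14 / 156 = 0.0897 ≈ 0.09.

C = 0.09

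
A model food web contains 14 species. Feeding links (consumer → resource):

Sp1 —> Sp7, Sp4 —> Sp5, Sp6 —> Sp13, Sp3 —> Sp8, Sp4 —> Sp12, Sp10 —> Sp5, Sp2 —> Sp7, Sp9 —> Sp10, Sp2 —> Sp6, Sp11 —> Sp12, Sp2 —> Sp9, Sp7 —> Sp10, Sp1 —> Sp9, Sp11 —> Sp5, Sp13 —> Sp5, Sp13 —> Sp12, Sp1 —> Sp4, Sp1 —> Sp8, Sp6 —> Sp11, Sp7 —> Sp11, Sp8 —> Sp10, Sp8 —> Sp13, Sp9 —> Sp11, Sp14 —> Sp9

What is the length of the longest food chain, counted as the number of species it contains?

4 species

One longest chain: Sp5 → Sp10 → Sp8 → Sp3.
It has 4 species and 3 links.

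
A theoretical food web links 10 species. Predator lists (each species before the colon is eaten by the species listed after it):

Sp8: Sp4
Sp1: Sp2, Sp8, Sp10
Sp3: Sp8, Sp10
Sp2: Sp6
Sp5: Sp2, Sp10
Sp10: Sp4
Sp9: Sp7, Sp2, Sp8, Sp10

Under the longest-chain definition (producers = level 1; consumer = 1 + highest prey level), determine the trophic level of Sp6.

Trophic level 3

Sp9 is a producer → level 1.
Sp2 eats Sp9 (level 1); other prey at levels: Sp5 1, Sp1 1 → level 2.
Sp6 eats Sp2 → level 3.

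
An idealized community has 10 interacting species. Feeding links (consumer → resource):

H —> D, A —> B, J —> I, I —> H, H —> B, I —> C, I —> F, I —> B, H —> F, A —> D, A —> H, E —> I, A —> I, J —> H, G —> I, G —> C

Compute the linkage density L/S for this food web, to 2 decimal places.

L/S = 1.60

There are L = 16 links among S = 10 species.
L/S = 16/10 = 1.6000 ≈ 1.60.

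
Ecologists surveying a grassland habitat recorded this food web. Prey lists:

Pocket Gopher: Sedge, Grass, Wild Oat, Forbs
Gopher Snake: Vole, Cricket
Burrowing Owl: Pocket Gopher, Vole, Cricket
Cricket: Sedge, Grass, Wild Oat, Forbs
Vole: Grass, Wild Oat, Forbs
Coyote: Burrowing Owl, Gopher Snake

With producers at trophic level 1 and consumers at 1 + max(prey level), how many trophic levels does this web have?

Producers (level 1): Sedge, Grass, Wild Oat, Forbs.
Grass → Vole → Gopher Snake → Coyote gives Coyote level 4.
No species has a prey at level 4, so no species reaches level 5.

4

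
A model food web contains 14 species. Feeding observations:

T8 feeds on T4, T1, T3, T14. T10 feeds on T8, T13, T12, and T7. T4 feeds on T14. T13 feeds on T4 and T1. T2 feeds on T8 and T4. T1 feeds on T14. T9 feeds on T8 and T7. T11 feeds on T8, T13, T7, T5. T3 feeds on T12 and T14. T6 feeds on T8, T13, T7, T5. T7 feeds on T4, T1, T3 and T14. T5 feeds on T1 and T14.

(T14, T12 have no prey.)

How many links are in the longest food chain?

3 links

One longest chain: T14 → T4 → T8 → T2.
It has 4 species and 3 links.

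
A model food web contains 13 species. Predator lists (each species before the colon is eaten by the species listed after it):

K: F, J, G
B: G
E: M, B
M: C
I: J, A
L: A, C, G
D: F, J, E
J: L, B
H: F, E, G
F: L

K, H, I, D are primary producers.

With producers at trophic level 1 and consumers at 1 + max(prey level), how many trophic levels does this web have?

4

Producers (level 1): K, H, I, D.
K → F → L → A gives A level 4.
No species has a prey at level 4, so no species reaches level 5.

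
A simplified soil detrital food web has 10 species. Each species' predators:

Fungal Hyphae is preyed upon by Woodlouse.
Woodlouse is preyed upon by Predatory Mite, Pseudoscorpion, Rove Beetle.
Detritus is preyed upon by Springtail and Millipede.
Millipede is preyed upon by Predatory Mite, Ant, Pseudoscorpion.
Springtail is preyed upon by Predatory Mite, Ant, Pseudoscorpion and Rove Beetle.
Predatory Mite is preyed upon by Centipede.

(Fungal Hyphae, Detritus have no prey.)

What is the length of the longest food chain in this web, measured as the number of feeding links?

One longest chain: Detritus → Millipede → Predatory Mite → Centipede.
It has 4 species and 3 links.

3 links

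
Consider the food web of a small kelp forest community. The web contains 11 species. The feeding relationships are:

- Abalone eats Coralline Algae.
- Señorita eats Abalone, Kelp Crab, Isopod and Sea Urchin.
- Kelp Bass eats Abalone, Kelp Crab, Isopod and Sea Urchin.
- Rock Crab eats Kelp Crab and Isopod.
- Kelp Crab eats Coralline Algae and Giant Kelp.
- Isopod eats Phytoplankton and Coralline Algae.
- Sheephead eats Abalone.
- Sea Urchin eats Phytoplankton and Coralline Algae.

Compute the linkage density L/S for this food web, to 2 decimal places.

There are L = 18 links among S = 11 species.
L/S = 18/11 = 1.6364 ≈ 1.64.

L/S = 1.64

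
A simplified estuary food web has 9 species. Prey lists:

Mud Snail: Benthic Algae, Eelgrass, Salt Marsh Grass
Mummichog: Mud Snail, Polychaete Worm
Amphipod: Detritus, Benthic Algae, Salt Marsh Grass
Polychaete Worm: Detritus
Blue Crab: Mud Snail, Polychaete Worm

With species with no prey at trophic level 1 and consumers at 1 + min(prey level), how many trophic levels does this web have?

Basal resources (level 1): Detritus, Benthic Algae, Eelgrass, Salt Marsh Grass.
Following each consumer down to its lowest-level prey: Benthic Algae → Mud Snail → Mummichog (levels 1 through 3).
All prey of Mummichog (Mud Snail 2, Polychaete Worm 2) are at level 2 or above, so Mummichog is at level 1 + 2 = 3.
Every consumer has at least one prey at level 2 or below, so none exceeds level 3.

3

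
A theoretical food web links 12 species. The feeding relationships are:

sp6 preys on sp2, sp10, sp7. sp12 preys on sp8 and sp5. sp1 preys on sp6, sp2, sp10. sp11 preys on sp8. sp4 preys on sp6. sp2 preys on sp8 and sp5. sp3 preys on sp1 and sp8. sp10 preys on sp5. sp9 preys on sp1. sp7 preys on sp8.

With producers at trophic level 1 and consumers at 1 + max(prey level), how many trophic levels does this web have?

Producers (level 1): sp8, sp5.
sp5 → sp10 → sp6 → sp1 → sp3 gives sp3 level 5.
No species has a prey at level 5, so no species reaches level 6.

5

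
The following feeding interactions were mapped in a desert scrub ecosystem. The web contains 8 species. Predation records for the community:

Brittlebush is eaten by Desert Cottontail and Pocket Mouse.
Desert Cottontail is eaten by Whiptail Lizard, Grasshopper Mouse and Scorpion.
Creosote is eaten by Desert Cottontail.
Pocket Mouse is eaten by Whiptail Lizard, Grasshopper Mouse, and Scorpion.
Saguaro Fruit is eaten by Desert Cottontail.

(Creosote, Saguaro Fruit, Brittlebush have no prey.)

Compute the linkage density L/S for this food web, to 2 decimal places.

L/S = 1.25

There are L = 10 links among S = 8 species.
L/S = 10/8 = 1.2500 ≈ 1.25.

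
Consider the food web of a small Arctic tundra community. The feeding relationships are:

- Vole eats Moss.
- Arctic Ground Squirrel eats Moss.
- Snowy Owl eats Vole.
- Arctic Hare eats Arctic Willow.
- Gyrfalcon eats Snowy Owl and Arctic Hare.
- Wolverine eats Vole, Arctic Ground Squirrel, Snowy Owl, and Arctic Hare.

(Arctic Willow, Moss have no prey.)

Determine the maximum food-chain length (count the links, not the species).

3 links

One longest chain: Moss → Vole → Snowy Owl → Wolverine.
It has 4 species and 3 links.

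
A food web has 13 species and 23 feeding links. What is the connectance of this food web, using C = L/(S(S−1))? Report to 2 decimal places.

The web has S = 13 species and L = 23 feeding links.
C = L / (S(S−1)) = 23 / 156 = 0.1474 ≈ 0.15.

C = 0.15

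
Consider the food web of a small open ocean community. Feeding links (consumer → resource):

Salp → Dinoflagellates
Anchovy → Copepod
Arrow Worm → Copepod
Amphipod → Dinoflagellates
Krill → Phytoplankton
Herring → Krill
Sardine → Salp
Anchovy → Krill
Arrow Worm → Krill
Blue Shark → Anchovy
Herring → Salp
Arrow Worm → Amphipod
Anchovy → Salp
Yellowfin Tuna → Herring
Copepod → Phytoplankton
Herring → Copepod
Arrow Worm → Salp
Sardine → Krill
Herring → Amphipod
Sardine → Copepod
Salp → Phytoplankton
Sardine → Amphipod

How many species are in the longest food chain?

4 species

One longest chain: Dinoflagellates → Salp → Herring → Yellowfin Tuna.
It has 4 species and 3 links.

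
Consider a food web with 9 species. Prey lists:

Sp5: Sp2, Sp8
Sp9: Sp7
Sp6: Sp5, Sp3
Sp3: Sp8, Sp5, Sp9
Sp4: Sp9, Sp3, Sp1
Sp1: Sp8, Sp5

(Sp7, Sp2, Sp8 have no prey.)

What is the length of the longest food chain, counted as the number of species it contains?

One longest chain: Sp2 → Sp5 → Sp3 → Sp6.
It has 4 species and 3 links.

4 species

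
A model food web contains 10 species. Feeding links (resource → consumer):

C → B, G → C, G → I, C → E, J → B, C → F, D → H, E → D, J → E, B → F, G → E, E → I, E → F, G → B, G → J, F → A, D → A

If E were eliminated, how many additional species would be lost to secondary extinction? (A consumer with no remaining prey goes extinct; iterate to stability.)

2

Remove E.
Round 1: D (all prey gone) → extinct.
Round 2: H (all prey gone) → extinct.
No further losses. Total secondary extinctions: 2.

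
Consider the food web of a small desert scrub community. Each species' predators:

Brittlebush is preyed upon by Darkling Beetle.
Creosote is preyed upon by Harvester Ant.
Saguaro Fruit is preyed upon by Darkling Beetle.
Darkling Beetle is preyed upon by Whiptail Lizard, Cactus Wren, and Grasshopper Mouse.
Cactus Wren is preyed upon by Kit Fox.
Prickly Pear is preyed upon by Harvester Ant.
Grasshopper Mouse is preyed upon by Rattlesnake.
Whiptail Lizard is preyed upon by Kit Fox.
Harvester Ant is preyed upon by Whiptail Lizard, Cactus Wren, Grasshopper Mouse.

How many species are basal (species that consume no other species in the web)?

Basal species (no prey listed): Saguaro Fruit, Creosote, Brittlebush, Prickly Pear.
Count: 4.

4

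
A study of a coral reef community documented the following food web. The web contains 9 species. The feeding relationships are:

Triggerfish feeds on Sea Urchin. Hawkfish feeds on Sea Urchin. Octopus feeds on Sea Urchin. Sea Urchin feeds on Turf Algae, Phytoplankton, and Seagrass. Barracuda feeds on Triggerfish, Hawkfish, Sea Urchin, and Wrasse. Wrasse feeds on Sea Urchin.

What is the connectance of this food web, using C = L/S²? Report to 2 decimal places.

C = 0.14

The web has S = 9 species and L = 11 feeding links.
C = L / S² = 11 / 81 = 0.1358 ≈ 0.14.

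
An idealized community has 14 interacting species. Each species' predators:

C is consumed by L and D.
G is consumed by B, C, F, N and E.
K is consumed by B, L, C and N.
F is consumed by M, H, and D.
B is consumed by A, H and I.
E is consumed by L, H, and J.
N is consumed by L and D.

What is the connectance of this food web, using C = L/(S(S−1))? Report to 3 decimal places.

The web has S = 14 species and L = 22 feeding links.
C = L / (S(S−1)) = 22 / 182 = 0.1209 ≈ 0.121.

C = 0.121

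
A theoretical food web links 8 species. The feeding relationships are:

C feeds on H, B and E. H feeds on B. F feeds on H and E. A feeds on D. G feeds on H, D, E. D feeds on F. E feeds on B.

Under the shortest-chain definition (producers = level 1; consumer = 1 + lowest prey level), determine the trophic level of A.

B is a producer → level 1.
E eats B → level 2.
F eats E → level 3.
D eats F → level 4.
A eats D → level 5.
No prey of A is below level 4, so 5 is the minimum.

Trophic level 5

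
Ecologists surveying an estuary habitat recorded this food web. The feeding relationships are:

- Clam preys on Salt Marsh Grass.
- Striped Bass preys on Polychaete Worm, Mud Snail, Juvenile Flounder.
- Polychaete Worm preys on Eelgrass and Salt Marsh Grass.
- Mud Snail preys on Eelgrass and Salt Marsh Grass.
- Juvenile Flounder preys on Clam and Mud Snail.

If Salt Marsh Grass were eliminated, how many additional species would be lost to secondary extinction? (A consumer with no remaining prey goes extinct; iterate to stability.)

1

Remove Salt Marsh Grass.
Round 1: Clam (all prey gone) → extinct.
No further losses. Total secondary extinctions: 1.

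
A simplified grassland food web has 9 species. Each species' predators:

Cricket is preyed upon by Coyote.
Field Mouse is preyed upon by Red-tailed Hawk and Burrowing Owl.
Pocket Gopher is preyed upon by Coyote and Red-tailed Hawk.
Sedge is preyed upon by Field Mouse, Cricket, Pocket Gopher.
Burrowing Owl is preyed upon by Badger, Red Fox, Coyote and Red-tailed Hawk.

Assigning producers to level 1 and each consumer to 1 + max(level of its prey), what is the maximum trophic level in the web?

4

Producers (level 1): Sedge.
Sedge → Field Mouse → Burrowing Owl → Red-tailed Hawk gives Red-tailed Hawk level 4.
No species has a prey at level 4, so no species reaches level 5.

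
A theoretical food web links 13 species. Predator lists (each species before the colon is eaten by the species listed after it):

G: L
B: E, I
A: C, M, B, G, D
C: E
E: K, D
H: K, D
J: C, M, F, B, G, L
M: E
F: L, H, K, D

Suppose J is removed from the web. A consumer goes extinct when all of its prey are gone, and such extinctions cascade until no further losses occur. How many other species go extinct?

Remove J.
Round 1: F (all prey gone) → extinct.
Round 2: H (all prey gone) → extinct.
No further losses. Total secondary extinctions: 2.

2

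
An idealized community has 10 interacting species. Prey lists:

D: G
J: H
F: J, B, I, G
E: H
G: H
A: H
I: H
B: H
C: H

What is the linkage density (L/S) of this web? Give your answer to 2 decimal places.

L/S = 1.20

There are L = 12 links among S = 10 species.
L/S = 12/10 = 1.2000 ≈ 1.20.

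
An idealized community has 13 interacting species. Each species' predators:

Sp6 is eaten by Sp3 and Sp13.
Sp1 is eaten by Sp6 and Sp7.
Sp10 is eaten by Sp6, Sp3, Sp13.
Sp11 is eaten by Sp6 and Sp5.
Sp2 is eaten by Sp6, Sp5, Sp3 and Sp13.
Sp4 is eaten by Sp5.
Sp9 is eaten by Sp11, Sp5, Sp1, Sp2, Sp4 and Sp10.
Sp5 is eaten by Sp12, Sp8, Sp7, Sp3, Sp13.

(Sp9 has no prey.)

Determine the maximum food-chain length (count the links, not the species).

3 links

One longest chain: Sp9 → Sp4 → Sp5 → Sp7.
It has 4 species and 3 links.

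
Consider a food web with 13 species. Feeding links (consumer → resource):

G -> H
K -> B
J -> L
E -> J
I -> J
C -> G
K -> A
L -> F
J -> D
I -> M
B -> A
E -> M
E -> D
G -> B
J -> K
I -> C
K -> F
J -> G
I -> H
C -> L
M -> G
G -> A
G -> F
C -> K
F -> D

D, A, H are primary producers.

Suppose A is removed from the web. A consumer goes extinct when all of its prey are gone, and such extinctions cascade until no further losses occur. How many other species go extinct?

1

Remove A.
Round 1: B (all prey gone) → extinct.
No further losses. Total secondary extinctions: 1.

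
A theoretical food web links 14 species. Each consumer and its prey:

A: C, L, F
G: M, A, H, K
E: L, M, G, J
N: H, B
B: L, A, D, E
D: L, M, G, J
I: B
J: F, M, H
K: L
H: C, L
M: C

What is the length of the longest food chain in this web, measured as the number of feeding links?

5 links

One longest chain: C → M → J → D → B → I.
It has 6 species and 5 links.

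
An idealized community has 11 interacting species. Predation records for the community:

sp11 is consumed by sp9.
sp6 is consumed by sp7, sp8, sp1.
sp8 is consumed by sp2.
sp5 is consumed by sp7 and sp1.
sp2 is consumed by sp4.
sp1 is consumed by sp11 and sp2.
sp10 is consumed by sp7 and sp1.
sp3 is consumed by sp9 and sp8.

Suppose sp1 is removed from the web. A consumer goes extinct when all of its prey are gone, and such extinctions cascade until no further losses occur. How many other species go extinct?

1

Remove sp1.
Round 1: sp11 (all prey gone) → extinct.
No further losses. Total secondary extinctions: 1.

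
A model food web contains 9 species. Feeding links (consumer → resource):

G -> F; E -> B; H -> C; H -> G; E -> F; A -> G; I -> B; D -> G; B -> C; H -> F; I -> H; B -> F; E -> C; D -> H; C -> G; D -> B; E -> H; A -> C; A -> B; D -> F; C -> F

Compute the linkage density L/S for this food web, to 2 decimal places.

There are L = 21 links among S = 9 species.
L/S = 21/9 = 2.3333 ≈ 2.33.

L/S = 2.33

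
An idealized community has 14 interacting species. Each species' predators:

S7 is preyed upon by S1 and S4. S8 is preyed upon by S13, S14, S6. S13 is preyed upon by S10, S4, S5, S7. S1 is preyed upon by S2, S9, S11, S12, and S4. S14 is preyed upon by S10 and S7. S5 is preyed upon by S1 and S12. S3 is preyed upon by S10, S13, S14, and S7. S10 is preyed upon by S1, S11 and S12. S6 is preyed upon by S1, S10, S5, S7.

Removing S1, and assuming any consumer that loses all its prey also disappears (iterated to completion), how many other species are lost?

2

Remove S1.
Round 1: S9 (all prey gone), S2 (all prey gone) → extinct.
No further losses. Total secondary extinctions: 2.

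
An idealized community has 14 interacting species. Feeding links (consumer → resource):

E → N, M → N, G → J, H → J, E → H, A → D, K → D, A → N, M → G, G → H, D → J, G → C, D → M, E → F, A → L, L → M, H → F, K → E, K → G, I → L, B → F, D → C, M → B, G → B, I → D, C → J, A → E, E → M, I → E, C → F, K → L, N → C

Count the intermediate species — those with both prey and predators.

9

Intermediate species (has both prey and predators): C, H, B, N, G, M, L, D, E.
Count: 9.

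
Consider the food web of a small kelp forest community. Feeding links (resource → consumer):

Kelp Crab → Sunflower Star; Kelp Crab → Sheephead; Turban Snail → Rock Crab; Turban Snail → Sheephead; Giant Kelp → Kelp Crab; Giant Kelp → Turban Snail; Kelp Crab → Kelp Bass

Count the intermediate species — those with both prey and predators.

2

Intermediate species (has both prey and predators): Kelp Crab, Turban Snail.
Count: 2.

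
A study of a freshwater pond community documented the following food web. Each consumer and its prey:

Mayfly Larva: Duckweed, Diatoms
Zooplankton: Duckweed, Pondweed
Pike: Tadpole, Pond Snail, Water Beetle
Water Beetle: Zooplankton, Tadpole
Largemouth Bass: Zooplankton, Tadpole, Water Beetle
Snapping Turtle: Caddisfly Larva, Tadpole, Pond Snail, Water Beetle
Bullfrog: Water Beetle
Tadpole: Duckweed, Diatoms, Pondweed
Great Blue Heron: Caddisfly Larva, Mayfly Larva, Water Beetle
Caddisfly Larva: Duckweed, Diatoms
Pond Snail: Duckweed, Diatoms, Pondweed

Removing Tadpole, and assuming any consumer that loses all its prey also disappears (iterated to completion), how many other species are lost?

0

Remove Tadpole.
Every predator of it retains at least one other prey: Water Beetle still has Zooplankton; Pike still has Pond Snail, Water Beetle; Largemouth Bass still has Zooplankton, Water Beetle; Snapping Turtle still has Caddisfly Larva, Pond Snail, Water Beetle.
No consumer loses all prey, so no secondary extinctions occur.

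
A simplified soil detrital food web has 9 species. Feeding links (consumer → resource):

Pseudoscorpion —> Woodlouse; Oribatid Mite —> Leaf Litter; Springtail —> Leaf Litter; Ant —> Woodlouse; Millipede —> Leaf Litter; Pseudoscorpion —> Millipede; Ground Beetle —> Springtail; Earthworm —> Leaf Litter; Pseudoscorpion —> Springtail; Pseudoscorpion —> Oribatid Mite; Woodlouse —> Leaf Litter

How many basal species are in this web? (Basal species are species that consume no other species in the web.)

1

Basal species (no prey listed): Leaf Litter.
Count: 1.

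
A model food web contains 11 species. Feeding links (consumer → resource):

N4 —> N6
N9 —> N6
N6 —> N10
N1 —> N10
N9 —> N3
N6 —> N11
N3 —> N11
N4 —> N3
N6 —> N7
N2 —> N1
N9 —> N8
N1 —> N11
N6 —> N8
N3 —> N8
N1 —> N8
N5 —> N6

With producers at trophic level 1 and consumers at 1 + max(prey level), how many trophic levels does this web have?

3

Producers (level 1): N11, N7, N8, N10.
N11 → N3 → N4 gives N4 level 3.
No species has a prey at level 3, so no species reaches level 4.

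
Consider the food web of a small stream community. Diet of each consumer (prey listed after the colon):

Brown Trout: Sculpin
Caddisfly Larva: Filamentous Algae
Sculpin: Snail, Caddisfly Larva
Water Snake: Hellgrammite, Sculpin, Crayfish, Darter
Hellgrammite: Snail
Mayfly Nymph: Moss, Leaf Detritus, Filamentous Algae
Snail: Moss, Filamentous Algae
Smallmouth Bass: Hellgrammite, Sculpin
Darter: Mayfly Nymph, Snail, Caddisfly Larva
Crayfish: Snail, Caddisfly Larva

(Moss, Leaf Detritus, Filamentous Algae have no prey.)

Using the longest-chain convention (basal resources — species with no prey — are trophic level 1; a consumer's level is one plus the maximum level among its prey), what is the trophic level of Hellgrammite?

Trophic level 3

Moss has no prey (basal) → level 1.
Snail eats Moss (level 1); other prey at levels: Filamentous Algae 1 → level 2.
Hellgrammite eats Snail → level 3.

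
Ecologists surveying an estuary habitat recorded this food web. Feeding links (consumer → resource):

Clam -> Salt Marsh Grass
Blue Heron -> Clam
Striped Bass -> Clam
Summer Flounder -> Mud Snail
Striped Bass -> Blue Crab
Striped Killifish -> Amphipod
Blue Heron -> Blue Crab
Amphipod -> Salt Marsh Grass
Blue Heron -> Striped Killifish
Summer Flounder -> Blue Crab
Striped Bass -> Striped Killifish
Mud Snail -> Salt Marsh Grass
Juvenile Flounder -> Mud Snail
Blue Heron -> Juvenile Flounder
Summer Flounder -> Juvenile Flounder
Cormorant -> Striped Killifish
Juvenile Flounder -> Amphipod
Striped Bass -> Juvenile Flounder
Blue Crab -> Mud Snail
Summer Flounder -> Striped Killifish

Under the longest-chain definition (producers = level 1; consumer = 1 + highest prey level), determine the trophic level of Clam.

Trophic level 2

Salt Marsh Grass is a producer → level 1.
Clam eats Salt Marsh Grass → level 2.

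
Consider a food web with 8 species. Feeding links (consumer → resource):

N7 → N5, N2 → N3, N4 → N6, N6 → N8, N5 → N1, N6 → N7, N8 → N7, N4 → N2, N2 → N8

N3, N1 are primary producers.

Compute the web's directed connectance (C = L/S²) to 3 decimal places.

The web has S = 8 species and L = 9 feeding links.
C = L / S² = 9 / 64 = 0.1406 ≈ 0.141.

C = 0.141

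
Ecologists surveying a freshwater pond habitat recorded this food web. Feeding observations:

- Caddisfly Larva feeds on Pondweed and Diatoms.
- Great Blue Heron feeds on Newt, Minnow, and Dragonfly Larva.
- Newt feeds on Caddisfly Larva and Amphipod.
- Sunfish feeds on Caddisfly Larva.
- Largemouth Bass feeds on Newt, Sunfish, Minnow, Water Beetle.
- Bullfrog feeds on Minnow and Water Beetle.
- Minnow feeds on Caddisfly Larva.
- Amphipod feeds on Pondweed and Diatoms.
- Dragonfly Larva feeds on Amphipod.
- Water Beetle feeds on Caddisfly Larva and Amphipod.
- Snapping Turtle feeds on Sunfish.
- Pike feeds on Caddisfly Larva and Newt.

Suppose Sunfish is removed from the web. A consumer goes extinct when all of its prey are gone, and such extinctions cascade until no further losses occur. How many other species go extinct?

Remove Sunfish.
Round 1: Snapping Turtle (all prey gone) → extinct.
No further losses. Total secondary extinctions: 1.

1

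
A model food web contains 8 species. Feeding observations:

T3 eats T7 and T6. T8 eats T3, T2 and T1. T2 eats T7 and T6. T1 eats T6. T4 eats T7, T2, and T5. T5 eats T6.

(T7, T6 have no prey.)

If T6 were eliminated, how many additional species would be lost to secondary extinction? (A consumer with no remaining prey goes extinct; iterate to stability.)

Remove T6.
Round 1: T5 (all prey gone), T1 (all prey gone) → extinct.
No further losses. Total secondary extinctions: 2.

2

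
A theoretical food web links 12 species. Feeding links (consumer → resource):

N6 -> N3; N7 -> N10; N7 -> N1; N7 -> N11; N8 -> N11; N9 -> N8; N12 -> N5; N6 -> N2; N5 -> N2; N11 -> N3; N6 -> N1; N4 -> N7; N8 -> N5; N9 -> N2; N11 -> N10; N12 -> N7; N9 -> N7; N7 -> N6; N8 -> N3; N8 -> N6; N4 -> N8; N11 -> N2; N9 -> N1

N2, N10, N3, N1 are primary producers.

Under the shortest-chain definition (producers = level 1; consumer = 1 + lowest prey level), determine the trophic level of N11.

Trophic level 2

N2 is a producer → level 1.
N11 eats N2 → level 2.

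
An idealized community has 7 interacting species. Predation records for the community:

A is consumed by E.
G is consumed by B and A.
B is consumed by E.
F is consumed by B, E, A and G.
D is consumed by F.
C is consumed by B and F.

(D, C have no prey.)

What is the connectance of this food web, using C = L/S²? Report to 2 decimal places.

C = 0.22

The web has S = 7 species and L = 11 feeding links.
C = L / S² = 11 / 49 = 0.2245 ≈ 0.22.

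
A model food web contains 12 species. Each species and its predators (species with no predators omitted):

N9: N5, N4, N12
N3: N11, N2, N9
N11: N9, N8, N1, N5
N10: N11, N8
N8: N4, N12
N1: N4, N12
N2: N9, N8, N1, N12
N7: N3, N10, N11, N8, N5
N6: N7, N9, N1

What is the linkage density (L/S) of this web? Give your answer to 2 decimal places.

There are L = 28 links among S = 12 species.
L/S = 28/12 = 2.3333 ≈ 2.33.

L/S = 2.33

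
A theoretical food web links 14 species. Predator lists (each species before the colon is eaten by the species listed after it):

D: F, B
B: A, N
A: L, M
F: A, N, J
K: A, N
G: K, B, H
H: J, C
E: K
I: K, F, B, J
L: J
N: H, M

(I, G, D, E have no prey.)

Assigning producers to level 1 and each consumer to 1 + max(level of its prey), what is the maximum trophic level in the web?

Producers (level 1): I, G, D, E.
I → K → N → H → C gives C level 5.
No species has a prey at level 5, so no species reaches level 6.

5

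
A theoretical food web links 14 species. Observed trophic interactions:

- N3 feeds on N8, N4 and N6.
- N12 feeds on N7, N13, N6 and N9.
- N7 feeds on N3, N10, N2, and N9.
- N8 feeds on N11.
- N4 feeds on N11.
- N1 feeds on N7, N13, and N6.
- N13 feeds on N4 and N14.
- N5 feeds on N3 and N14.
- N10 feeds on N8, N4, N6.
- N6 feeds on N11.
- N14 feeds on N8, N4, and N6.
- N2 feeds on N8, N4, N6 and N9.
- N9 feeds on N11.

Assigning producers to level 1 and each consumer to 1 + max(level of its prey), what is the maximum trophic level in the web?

Producers (level 1): N11.
N11 → N6 → N14 → N13 → N12 gives N12 level 5.
No species has a prey at level 5, so no species reaches level 6.

5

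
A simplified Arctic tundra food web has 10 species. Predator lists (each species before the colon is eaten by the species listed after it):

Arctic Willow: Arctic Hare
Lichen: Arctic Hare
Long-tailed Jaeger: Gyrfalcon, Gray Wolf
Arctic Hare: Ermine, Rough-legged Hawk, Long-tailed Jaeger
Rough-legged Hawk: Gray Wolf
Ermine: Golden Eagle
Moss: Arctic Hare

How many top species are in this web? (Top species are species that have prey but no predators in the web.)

3

Top species (has prey, but nothing eats it): Gyrfalcon, Golden Eagle, Gray Wolf.
Count: 3.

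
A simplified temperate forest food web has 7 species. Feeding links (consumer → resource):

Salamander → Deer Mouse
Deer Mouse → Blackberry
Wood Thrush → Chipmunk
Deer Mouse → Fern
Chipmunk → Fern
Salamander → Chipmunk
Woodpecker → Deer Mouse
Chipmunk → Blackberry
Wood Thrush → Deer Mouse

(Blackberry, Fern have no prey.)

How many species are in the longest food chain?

One longest chain: Blackberry → Chipmunk → Wood Thrush.
It has 3 species and 2 links.

3 species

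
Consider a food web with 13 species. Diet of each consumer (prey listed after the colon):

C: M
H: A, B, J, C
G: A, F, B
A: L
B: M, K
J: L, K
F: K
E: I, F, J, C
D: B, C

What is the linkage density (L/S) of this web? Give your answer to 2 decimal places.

L/S = 1.54

There are L = 20 links among S = 13 species.
L/S = 20/13 = 1.5385 ≈ 1.54.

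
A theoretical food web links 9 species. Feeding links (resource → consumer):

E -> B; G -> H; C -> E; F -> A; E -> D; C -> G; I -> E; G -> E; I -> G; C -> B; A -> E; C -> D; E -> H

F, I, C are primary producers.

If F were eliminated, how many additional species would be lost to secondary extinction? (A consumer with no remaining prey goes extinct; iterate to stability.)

1

Remove F.
Round 1: A (all prey gone) → extinct.
No further losses. Total secondary extinctions: 1.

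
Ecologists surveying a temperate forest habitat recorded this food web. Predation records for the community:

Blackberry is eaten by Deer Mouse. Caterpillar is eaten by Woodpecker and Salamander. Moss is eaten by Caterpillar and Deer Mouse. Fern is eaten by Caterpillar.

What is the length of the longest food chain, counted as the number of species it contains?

One longest chain: Fern → Caterpillar → Woodpecker.
It has 3 species and 2 links.

3 species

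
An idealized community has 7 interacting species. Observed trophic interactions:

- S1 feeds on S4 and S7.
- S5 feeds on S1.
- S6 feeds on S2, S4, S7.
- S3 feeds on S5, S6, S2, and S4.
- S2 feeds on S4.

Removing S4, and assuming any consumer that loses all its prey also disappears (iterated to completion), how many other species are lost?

1

Remove S4.
Round 1: S2 (all prey gone) → extinct.
No further losses. Total secondary extinctions: 1.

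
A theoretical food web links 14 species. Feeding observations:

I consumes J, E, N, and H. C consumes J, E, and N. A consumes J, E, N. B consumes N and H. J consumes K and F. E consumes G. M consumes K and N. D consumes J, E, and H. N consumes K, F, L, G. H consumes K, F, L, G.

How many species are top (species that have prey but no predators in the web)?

6

Top species (has prey, but nothing eats it): B, D, C, M, A, I.
Count: 6.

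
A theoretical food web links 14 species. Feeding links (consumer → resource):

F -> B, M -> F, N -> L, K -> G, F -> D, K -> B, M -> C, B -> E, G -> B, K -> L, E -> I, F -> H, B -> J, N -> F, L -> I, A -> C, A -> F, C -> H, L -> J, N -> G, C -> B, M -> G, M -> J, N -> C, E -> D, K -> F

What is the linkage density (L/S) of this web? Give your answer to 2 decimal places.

There are L = 26 links among S = 14 species.
L/S = 26/14 = 1.8571 ≈ 1.86.

L/S = 1.86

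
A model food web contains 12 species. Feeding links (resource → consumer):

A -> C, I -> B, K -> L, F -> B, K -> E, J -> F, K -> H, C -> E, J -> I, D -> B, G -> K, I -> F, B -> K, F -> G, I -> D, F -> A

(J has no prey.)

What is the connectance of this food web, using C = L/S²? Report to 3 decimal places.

The web has S = 12 species and L = 16 feeding links.
C = L / S² = 16 / 144 = 0.1111 ≈ 0.111.

C = 0.111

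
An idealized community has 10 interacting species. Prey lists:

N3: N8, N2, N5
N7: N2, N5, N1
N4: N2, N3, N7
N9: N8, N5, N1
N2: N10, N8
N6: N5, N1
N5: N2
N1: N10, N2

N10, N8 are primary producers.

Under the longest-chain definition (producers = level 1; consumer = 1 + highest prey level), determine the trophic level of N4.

N10 is a producer → level 1.
N2 eats N10 (level 1); other prey at levels: N8 1 → level 2.
N5 eats N2 → level 3.
N3 eats N5 (level 3); other prey at levels: N8 1, N2 2 → level 4.
N4 eats N3 (level 4); other prey at levels: N2 2, N7 4 → level 5.

Trophic level 5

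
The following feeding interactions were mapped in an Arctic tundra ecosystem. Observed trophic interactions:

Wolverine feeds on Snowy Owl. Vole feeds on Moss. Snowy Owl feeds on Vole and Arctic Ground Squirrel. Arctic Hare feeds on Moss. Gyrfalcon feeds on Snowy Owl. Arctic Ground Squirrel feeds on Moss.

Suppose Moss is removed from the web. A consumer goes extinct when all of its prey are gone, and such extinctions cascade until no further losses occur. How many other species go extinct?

Remove Moss.
Round 1: Vole (all prey gone), Arctic Ground Squirrel (all prey gone), Arctic Hare (all prey gone) → extinct.
Round 2: Snowy Owl (all prey gone) → extinct.
Round 3: Gyrfalcon (all prey gone), Wolverine (all prey gone) → extinct.
No further losses. Total secondary extinctions: 6.

6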